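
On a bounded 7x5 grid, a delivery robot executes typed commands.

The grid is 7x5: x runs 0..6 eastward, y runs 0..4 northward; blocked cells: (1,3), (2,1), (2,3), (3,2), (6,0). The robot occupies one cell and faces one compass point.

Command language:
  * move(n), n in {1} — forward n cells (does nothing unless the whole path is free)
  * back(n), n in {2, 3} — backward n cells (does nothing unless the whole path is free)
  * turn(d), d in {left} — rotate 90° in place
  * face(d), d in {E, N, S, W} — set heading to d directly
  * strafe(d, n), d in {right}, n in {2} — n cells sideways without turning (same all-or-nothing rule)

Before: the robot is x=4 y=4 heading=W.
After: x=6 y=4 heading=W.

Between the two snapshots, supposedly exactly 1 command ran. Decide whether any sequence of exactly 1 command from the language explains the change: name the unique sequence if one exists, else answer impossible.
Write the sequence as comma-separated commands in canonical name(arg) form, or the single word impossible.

key: heading stays W — the single command does not turn
begin: x=4 y=4 heading=W
step 1 (back(2)): x=6 y=4 heading=W
uniquely the one of 9 1-step routes that fits.

back(2)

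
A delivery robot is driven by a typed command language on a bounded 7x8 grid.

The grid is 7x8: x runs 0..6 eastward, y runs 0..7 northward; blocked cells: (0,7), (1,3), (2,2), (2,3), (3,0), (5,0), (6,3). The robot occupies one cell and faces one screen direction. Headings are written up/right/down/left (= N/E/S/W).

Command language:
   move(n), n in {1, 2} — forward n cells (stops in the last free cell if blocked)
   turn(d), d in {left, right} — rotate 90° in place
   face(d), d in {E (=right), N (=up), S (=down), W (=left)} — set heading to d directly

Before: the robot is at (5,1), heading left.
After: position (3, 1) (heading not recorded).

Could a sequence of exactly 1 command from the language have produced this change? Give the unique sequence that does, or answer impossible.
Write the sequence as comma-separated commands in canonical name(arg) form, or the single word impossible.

start: at (5,1), heading left
t=1 move(2) ⇒ at (3,1), heading left
no other 1-command option fits: unique.

move(2)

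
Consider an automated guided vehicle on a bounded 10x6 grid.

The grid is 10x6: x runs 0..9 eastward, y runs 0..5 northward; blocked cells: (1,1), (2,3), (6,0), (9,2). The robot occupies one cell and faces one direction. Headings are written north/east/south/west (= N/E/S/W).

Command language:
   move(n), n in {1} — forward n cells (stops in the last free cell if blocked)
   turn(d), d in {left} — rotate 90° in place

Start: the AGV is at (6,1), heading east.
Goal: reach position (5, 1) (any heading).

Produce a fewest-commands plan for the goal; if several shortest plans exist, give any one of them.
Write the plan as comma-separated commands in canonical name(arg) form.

initial: at (6,1), heading east
t=1 turn(left) ⇒ at (6,1), heading north
t=2 turn(left) ⇒ at (6,1), heading west
t=3 move(1) ⇒ at (5,1), heading west
no 2-step plan works, so 3 is optimal.

turn(left), turn(left), move(1)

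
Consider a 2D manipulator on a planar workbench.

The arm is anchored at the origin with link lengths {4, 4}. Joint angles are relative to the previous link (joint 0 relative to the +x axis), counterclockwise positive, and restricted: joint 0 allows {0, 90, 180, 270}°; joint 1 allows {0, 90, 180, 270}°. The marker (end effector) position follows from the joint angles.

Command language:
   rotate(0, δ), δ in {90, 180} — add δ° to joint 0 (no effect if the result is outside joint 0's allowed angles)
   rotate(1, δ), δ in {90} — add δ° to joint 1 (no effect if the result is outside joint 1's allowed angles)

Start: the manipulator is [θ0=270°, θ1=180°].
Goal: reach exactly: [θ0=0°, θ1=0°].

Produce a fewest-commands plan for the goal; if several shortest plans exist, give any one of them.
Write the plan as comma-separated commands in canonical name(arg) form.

rotate(1, 90), rotate(1, 90), rotate(0, 90)

begin: [θ0=270°, θ1=180°]
step 1 (rotate(1, 90)): [θ0=270°, θ1=270°]
step 2 (rotate(1, 90)): [θ0=270°, θ1=0°]
step 3 (rotate(0, 90)): [θ0=0°, θ1=0°]
minimal: 3 command(s), checked below 3.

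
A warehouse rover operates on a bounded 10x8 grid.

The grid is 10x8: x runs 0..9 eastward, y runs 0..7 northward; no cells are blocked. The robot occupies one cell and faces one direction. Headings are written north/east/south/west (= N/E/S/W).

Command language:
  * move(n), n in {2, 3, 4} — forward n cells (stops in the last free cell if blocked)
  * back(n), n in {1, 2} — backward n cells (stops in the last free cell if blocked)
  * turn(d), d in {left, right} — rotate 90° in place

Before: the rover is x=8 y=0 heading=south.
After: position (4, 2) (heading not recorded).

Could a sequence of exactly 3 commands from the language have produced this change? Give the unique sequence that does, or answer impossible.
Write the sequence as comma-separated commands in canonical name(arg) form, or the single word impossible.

back(2), turn(right), move(4)

key: running move(4) before back(2) would end elsewhere — order is forced
begin: x=8 y=0 heading=south
t=1 back(2) ⇒ x=8 y=2 heading=south
t=2 turn(right) ⇒ x=8 y=2 heading=west
t=3 move(4) ⇒ x=4 y=2 heading=west
no rival 3-sequence matches.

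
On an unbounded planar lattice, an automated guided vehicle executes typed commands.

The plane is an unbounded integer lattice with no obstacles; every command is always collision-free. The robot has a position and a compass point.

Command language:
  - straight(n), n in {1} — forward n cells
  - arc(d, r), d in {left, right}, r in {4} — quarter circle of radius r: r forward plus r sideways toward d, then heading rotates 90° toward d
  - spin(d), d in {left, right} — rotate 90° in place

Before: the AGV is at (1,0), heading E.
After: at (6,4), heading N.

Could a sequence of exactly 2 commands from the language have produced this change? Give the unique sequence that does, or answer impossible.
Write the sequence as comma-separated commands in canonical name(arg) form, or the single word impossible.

key: order matters: swapping straight(1) and arc(left, 4) lands elsewhere
begin: at (1,0), heading E
t=1 straight(1) ⇒ at (2,0), heading E
t=2 arc(left, 4) ⇒ at (6,4), heading N
uniquely the one of 25 2-step routes that fits.

straight(1), arc(left, 4)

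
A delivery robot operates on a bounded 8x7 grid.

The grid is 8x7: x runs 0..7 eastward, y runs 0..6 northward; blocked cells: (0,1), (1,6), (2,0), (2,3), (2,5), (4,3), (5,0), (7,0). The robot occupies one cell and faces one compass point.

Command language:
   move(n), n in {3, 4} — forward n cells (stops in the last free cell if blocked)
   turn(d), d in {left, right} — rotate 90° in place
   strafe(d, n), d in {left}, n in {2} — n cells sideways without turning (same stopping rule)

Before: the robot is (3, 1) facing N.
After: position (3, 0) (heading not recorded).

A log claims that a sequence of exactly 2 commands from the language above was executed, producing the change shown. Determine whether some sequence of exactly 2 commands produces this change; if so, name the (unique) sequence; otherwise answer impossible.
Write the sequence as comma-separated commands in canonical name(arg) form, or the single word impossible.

key: strafe(left, 2) runs into the grid edge before its full distance
begin: (3, 1) facing N
step 1 (turn(left)): (3, 1) facing W
step 2 (strafe(left, 2)): (3, 0) facing W
all 25 alternatives checked — unique.

turn(left), strafe(left, 2)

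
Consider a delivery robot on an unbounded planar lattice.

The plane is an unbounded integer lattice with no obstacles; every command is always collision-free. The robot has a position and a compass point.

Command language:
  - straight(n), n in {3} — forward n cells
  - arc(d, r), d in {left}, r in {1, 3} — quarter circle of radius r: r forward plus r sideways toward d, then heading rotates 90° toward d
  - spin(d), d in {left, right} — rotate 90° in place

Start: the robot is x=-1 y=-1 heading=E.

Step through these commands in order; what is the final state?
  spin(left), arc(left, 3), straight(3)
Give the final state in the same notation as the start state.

start: x=-1 y=-1 heading=E
[1] after spin(left): x=-1 y=-1 heading=N
[2] after arc(left, 3): x=-4 y=2 heading=W
[3] after straight(3): x=-7 y=2 heading=W

x=-7 y=2 heading=W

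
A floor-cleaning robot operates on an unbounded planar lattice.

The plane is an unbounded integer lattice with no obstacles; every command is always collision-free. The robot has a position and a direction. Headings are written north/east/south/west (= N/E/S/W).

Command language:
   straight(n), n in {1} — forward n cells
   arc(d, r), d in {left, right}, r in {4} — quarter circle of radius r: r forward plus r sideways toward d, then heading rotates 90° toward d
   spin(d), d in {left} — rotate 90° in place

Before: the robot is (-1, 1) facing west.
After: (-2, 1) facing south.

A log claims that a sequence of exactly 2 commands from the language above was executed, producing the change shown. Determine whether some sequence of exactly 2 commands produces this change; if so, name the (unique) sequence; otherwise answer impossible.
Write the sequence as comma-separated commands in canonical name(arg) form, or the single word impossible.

key: position moved to (-2,1) AND the heading swung to S — translation plus rotation needed
t0: (-1, 1) facing west
[1] after straight(1): (-2, 1) facing west
[2] after spin(left): (-2, 1) facing south
no rival 2-sequence matches.

straight(1), spin(left)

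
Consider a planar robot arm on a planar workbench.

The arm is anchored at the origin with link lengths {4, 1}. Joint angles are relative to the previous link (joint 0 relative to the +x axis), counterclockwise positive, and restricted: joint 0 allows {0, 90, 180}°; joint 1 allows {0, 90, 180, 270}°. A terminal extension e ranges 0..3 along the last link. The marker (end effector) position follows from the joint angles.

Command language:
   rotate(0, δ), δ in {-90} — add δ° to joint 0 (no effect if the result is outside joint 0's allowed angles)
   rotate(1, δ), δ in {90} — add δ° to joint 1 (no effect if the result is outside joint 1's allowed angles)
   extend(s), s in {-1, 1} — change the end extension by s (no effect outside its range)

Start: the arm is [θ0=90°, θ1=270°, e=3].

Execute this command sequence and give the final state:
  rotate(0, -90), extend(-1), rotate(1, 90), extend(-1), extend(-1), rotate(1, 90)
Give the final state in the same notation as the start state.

start: [θ0=90°, θ1=270°, e=3]
step 1 (rotate(0, -90)): [θ0=0°, θ1=270°, e=3]
step 2 (extend(-1)): [θ0=0°, θ1=270°, e=2]
step 3 (rotate(1, 90)): [θ0=0°, θ1=0°, e=2]
step 4 (extend(-1)): [θ0=0°, θ1=0°, e=1]
step 5 (extend(-1)): [θ0=0°, θ1=0°, e=0]
step 6 (rotate(1, 90)): [θ0=0°, θ1=90°, e=0]

[θ0=0°, θ1=90°, e=0]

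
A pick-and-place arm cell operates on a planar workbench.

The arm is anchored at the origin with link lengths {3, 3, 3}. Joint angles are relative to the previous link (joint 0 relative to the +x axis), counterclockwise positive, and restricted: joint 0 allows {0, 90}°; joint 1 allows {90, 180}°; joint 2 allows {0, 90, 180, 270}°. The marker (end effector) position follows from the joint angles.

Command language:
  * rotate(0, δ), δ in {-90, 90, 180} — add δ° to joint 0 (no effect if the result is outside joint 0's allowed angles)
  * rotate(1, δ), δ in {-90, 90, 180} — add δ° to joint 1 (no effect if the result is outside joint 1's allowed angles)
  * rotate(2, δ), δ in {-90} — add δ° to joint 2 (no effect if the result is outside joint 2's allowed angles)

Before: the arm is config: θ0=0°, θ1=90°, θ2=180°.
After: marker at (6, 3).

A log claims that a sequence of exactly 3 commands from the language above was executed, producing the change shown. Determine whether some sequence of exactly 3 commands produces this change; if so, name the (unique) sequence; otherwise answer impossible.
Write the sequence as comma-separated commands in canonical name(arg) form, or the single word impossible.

from: config: θ0=0°, θ1=90°, θ2=180°
step 1 (rotate(2, -90)): config: θ0=0°, θ1=90°, θ2=90°
step 2 (rotate(2, -90)): config: θ0=0°, θ1=90°, θ2=0°
step 3 (rotate(2, -90)): config: θ0=0°, θ1=90°, θ2=270°
no rival 3-sequence matches.

rotate(2, -90), rotate(2, -90), rotate(2, -90)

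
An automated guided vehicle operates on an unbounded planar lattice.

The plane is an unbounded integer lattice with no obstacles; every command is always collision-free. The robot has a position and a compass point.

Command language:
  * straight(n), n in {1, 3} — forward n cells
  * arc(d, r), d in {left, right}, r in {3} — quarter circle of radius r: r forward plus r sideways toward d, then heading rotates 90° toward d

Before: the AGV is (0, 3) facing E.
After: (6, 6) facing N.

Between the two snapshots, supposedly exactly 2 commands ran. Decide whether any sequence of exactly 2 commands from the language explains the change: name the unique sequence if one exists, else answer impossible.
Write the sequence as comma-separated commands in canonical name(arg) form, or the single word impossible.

straight(3), arc(left, 3)

key: position moved to (6,6) AND the heading swung to N — translation plus rotation needed
start: (0, 3) facing E
step 1 (straight(3)): (3, 3) facing E
step 2 (arc(left, 3)): (6, 6) facing N
no rival 2-sequence matches.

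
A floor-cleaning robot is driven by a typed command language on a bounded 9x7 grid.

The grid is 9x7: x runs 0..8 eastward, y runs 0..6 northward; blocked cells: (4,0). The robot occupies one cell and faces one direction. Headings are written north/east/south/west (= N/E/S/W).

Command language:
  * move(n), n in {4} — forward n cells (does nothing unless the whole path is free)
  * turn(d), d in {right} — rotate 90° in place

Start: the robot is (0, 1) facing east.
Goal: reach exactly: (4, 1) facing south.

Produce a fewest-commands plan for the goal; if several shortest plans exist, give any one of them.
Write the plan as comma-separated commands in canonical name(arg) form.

from: (0, 1) facing east
t=1 move(4) ⇒ (4, 1) facing east
t=2 turn(right) ⇒ (4, 1) facing south
nothing shorter than 2 reaches the goal.

move(4), turn(right)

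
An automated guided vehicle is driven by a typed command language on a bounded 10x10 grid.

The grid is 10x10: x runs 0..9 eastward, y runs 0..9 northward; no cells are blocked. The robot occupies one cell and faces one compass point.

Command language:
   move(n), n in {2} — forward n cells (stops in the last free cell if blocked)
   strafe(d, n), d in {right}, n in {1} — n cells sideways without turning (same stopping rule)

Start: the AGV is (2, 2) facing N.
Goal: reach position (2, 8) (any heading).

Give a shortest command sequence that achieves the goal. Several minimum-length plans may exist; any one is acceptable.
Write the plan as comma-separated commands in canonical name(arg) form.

move(2), move(2), move(2)

initial: (2, 2) facing N
t=1 move(2) ⇒ (2, 4) facing N
t=2 move(2) ⇒ (2, 6) facing N
t=3 move(2) ⇒ (2, 8) facing N
no 2-step plan works, so 3 is optimal.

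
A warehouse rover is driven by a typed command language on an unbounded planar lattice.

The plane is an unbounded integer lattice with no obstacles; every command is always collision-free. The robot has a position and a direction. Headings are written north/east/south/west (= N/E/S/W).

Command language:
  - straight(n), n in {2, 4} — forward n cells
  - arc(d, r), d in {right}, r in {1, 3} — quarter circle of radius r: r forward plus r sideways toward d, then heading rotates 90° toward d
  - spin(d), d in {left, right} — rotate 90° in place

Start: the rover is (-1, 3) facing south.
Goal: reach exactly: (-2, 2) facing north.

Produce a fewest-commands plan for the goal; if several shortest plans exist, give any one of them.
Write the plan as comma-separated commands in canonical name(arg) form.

arc(right, 1), spin(right)

from: (-1, 3) facing south
t=1 arc(right, 1) ⇒ (-2, 2) facing west
t=2 spin(right) ⇒ (-2, 2) facing north
no 1-step plan works, so 2 is optimal.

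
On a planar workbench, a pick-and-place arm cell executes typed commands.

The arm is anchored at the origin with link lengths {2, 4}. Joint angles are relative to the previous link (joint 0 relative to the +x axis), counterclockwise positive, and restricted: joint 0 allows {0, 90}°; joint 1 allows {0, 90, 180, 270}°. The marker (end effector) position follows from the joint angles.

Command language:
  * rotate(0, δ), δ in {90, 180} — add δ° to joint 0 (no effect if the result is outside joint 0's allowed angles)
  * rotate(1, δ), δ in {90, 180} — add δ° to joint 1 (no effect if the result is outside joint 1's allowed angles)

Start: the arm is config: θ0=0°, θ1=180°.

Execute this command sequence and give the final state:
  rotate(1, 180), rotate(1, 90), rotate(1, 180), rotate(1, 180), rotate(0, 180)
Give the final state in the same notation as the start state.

config: θ0=0°, θ1=90°

start: config: θ0=0°, θ1=180°
[1] after rotate(1, 180): config: θ0=0°, θ1=0°
[2] after rotate(1, 90): config: θ0=0°, θ1=90°
[3] after rotate(1, 180): config: θ0=0°, θ1=270°
[4] after rotate(1, 180): config: θ0=0°, θ1=90°
[5] after rotate(0, 180): config: θ0=0°, θ1=90°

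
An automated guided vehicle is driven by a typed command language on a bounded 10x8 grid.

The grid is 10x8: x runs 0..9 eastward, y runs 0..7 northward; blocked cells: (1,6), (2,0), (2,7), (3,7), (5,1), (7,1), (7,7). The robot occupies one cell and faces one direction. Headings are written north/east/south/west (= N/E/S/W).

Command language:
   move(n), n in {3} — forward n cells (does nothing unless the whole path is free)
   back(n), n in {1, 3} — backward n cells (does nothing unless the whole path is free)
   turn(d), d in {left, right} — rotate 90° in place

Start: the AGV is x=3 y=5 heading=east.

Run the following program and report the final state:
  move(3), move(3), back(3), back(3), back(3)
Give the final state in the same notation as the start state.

x=0 y=5 heading=east

initial: x=3 y=5 heading=east
1. move(3) → x=6 y=5 heading=east
2. move(3) → x=9 y=5 heading=east
3. back(3) → x=6 y=5 heading=east
4. back(3) → x=3 y=5 heading=east
5. back(3) → x=0 y=5 heading=east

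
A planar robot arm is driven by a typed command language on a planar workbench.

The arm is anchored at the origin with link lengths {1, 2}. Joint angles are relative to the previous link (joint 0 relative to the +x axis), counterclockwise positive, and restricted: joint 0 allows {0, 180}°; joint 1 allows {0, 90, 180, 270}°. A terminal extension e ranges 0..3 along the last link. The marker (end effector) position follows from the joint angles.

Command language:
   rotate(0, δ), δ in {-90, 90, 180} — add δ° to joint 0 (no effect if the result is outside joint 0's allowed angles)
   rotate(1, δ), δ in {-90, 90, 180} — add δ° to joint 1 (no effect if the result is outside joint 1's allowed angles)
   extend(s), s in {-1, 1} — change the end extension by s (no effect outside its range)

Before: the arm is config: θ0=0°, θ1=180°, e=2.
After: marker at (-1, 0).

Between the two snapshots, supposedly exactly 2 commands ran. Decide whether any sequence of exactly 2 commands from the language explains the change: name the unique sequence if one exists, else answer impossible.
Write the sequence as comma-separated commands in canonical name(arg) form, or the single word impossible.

extend(-1), extend(-1)

begin: config: θ0=0°, θ1=180°, e=2
t=1 extend(-1) ⇒ config: θ0=0°, θ1=180°, e=1
t=2 extend(-1) ⇒ config: θ0=0°, θ1=180°, e=0
no other 2-command option fits: unique.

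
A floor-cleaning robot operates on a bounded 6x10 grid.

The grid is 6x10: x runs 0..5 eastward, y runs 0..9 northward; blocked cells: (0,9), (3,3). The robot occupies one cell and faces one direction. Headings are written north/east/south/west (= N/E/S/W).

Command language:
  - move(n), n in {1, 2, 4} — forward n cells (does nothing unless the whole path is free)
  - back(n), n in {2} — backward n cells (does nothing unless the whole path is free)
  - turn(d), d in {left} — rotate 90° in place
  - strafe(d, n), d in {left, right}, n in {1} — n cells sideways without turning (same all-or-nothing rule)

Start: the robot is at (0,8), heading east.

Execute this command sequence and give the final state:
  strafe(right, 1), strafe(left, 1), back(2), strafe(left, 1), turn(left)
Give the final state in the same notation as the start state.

start: at (0,8), heading east
t=1 strafe(right, 1) ⇒ at (0,7), heading east
t=2 strafe(left, 1) ⇒ at (0,8), heading east
t=3 back(2) ⇒ at (0,8), heading east
t=4 strafe(left, 1) ⇒ at (0,8), heading east
t=5 turn(left) ⇒ at (0,8), heading north

at (0,8), heading north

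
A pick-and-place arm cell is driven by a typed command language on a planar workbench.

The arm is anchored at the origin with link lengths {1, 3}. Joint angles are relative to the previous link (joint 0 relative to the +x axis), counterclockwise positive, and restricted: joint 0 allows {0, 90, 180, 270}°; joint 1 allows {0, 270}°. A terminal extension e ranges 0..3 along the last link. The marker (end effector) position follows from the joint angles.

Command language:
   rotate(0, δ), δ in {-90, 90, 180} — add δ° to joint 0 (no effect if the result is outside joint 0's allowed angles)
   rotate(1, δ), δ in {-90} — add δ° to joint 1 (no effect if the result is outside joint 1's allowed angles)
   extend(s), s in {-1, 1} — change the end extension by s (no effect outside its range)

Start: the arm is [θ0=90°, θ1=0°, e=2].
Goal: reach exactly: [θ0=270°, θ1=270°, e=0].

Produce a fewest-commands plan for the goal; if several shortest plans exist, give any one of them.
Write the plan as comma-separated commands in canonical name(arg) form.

initial: [θ0=90°, θ1=0°, e=2]
[1] after rotate(1, -90): [θ0=90°, θ1=270°, e=2]
[2] after rotate(0, 180): [θ0=270°, θ1=270°, e=2]
[3] after extend(-1): [θ0=270°, θ1=270°, e=1]
[4] after extend(-1): [θ0=270°, θ1=270°, e=0]
minimal: 4 command(s), checked below 4.

rotate(1, -90), rotate(0, 180), extend(-1), extend(-1)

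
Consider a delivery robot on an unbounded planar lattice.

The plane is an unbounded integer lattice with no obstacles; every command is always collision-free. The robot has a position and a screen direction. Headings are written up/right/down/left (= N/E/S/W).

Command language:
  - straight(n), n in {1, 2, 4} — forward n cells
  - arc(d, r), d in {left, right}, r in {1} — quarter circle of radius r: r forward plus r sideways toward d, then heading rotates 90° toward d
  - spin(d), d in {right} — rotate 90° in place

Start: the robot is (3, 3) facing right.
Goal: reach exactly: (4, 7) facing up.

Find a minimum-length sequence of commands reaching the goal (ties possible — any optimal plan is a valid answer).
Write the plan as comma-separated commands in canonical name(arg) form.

arc(left, 1), straight(1), straight(2)

start: (3, 3) facing right
t=1 arc(left, 1) ⇒ (4, 4) facing up
t=2 straight(1) ⇒ (4, 5) facing up
t=3 straight(2) ⇒ (4, 7) facing up
shorter routes all fall short; 3 is best.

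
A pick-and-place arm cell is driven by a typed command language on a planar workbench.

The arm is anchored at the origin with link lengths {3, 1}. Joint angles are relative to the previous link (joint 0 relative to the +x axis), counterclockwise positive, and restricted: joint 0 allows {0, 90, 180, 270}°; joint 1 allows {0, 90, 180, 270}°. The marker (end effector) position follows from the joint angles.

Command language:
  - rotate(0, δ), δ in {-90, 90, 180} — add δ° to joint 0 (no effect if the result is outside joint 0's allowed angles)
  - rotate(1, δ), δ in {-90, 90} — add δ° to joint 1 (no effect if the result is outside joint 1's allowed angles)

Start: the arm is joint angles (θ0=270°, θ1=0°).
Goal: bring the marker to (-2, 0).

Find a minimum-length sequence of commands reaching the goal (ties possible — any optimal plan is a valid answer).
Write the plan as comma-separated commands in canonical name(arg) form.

rotate(1, -90), rotate(1, -90), rotate(0, -90)

start: joint angles (θ0=270°, θ1=0°)
t=1 rotate(1, -90) ⇒ joint angles (θ0=270°, θ1=270°)
t=2 rotate(1, -90) ⇒ joint angles (θ0=270°, θ1=180°)
t=3 rotate(0, -90) ⇒ joint angles (θ0=180°, θ1=180°)
nothing shorter than 3 reaches the goal.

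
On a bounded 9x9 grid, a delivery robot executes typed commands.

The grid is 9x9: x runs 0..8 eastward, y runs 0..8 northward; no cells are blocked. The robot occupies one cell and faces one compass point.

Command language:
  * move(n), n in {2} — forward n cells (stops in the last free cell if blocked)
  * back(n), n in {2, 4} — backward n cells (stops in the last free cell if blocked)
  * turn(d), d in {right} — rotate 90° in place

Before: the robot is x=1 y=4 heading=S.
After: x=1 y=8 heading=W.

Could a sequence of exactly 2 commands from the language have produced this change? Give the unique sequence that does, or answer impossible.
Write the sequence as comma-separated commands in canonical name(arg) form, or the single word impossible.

back(4), turn(right)

key: running turn(right) before back(4) would end elsewhere — order is forced
from: x=1 y=4 heading=S
[1] after back(4): x=1 y=8 heading=S
[2] after turn(right): x=1 y=8 heading=W
no rival 2-sequence matches.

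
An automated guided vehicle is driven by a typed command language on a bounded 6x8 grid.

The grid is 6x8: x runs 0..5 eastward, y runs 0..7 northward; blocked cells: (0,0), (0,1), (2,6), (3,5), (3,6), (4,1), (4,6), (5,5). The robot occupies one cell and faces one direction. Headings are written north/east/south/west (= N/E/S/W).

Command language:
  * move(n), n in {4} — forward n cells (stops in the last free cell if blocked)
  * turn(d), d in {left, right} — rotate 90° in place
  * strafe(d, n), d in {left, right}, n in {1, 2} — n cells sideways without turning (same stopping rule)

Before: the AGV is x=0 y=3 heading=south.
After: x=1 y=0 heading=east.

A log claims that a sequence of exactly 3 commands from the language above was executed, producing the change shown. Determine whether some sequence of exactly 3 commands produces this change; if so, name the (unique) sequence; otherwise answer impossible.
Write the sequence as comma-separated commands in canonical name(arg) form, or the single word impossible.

strafe(left, 1), move(4), turn(left)

key: move(4) runs into the grid edge before its full distance
t0: x=0 y=3 heading=south
step 1 (strafe(left, 1)): x=1 y=3 heading=south
step 2 (move(4)): x=1 y=0 heading=south
step 3 (turn(left)): x=1 y=0 heading=east
all 343 alternatives checked — unique.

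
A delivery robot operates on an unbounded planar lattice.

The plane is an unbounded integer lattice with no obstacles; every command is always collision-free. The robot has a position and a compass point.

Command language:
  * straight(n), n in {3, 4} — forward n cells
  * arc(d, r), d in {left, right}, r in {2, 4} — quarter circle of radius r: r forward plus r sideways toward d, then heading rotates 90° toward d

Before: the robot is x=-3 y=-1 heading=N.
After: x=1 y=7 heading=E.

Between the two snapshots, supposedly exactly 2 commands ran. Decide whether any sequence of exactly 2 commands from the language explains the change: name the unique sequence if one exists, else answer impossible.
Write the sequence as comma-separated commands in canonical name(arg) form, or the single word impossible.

straight(4), arc(right, 4)

key: running arc(right, 4) before straight(4) would end elsewhere — order is forced
begin: x=-3 y=-1 heading=N
[1] after straight(4): x=-3 y=3 heading=N
[2] after arc(right, 4): x=1 y=7 heading=E
all 36 alternatives checked — unique.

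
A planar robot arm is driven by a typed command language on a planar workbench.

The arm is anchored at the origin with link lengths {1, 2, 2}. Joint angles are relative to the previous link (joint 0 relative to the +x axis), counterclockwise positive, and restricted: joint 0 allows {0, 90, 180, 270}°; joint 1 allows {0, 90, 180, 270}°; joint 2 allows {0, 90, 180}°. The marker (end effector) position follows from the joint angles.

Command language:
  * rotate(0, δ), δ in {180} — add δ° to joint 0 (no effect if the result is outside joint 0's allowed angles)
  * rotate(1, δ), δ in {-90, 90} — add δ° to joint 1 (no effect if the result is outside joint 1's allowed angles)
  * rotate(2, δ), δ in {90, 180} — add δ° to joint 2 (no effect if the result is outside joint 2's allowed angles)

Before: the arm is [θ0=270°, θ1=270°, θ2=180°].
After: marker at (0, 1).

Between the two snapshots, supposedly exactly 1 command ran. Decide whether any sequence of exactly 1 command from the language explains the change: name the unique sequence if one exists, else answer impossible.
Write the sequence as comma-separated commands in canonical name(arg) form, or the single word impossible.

from: [θ0=270°, θ1=270°, θ2=180°]
1. rotate(0, 180) → [θ0=90°, θ1=270°, θ2=180°]
no other 1-command option fits: unique.

rotate(0, 180)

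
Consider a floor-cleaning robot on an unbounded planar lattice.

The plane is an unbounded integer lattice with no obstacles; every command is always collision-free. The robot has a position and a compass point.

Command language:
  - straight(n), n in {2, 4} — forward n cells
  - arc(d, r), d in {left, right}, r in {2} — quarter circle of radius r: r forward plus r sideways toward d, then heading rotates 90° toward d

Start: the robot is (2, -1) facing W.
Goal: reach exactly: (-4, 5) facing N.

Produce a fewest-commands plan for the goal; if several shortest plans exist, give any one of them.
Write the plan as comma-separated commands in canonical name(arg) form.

t0: (2, -1) facing W
[1] after straight(4): (-2, -1) facing W
[2] after arc(right, 2): (-4, 1) facing N
[3] after straight(4): (-4, 5) facing N
minimal: 3 command(s), checked below 3.

straight(4), arc(right, 2), straight(4)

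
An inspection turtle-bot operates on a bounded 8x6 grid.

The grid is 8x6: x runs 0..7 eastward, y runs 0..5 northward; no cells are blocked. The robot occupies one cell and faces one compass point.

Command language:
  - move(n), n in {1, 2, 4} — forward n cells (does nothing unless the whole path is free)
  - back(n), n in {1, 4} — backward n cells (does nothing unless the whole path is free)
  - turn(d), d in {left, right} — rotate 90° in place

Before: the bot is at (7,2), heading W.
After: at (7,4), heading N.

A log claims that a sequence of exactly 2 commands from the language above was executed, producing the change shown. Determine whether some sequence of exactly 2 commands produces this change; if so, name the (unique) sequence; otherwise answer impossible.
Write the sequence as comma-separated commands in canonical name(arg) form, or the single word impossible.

turn(right), move(2)

key: cell and facing (now N) both changed — the 2 commands mix motion and turning
begin: at (7,2), heading W
[1] after turn(right): at (7,2), heading N
[2] after move(2): at (7,4), heading N
no rival 2-sequence matches.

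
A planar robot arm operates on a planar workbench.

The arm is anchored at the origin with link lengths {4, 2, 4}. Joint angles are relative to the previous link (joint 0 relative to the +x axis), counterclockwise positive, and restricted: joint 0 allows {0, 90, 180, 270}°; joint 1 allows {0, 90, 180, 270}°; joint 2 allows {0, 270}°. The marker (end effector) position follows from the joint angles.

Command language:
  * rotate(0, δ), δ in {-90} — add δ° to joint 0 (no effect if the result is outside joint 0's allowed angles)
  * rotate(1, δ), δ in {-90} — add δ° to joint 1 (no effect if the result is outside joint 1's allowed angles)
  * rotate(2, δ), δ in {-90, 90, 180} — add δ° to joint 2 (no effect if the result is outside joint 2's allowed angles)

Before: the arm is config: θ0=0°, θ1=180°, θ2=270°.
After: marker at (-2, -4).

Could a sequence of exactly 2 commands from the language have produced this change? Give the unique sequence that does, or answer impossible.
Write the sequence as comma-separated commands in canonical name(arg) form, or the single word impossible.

from: config: θ0=0°, θ1=180°, θ2=270°
1. rotate(0, -90) → config: θ0=270°, θ1=180°, θ2=270°
2. rotate(0, -90) → config: θ0=180°, θ1=180°, θ2=270°
no rival 2-sequence matches.

rotate(0, -90), rotate(0, -90)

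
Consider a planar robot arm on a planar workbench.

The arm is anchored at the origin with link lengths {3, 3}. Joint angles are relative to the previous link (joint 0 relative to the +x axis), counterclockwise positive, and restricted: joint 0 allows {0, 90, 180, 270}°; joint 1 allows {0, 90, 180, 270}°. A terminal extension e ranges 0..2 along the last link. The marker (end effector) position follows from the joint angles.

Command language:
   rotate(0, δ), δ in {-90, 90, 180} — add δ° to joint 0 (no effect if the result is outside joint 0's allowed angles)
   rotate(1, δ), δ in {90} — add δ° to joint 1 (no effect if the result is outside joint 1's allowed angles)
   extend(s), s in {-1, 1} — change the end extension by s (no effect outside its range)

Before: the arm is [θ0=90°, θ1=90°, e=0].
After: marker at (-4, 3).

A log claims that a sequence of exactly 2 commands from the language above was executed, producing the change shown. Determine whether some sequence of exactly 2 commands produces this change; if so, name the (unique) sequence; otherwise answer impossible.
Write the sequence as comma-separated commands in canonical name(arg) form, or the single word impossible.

extend(-1), extend(1)

key: running extend(1) before extend(-1) would end elsewhere — order is forced
from: [θ0=90°, θ1=90°, e=0]
1. extend(-1) → [θ0=90°, θ1=90°, e=0]
2. extend(1) → [θ0=90°, θ1=90°, e=1]
all 36 alternatives checked — unique.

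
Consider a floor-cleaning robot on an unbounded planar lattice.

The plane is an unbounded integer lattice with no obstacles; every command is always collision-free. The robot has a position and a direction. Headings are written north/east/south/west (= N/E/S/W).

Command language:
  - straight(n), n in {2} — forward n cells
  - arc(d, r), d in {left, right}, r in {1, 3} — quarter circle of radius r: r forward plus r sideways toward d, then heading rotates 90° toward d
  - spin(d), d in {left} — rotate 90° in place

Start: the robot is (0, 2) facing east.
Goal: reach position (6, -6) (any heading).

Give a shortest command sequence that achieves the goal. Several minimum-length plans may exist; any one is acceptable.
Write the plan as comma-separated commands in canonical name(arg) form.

begin: (0, 2) facing east
[1] after arc(right, 3): (3, -1) facing south
[2] after straight(2): (3, -3) facing south
[3] after arc(left, 3): (6, -6) facing east
nothing shorter than 3 reaches the goal.

arc(right, 3), straight(2), arc(left, 3)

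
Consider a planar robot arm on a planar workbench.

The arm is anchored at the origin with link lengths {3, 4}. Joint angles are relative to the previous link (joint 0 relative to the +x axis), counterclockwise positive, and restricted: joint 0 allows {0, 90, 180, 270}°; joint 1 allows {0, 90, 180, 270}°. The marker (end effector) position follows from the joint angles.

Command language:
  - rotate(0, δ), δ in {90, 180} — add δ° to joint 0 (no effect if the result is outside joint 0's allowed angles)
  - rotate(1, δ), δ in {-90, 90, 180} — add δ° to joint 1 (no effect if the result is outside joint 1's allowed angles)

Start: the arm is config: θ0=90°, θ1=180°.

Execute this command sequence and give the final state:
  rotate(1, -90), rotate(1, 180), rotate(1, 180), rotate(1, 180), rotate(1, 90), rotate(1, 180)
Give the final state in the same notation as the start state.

begin: config: θ0=90°, θ1=180°
1. rotate(1, -90) → config: θ0=90°, θ1=90°
2. rotate(1, 180) → config: θ0=90°, θ1=270°
3. rotate(1, 180) → config: θ0=90°, θ1=90°
4. rotate(1, 180) → config: θ0=90°, θ1=270°
5. rotate(1, 90) → config: θ0=90°, θ1=0°
6. rotate(1, 180) → config: θ0=90°, θ1=180°

config: θ0=90°, θ1=180°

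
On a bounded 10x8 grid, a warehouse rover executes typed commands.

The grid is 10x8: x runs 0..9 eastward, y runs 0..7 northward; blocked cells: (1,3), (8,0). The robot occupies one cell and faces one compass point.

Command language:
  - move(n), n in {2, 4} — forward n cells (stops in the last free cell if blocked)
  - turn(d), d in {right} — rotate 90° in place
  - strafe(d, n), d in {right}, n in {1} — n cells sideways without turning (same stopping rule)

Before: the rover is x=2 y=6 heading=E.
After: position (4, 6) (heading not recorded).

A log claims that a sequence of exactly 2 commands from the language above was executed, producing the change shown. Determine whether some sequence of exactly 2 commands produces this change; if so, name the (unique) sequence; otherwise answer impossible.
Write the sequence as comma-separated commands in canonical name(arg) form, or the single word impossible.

move(2), turn(right)

key: order matters: swapping move(2) and turn(right) lands elsewhere
initial: x=2 y=6 heading=E
[1] after move(2): x=4 y=6 heading=E
[2] after turn(right): x=4 y=6 heading=S
uniquely the one of 16 2-step routes that fits.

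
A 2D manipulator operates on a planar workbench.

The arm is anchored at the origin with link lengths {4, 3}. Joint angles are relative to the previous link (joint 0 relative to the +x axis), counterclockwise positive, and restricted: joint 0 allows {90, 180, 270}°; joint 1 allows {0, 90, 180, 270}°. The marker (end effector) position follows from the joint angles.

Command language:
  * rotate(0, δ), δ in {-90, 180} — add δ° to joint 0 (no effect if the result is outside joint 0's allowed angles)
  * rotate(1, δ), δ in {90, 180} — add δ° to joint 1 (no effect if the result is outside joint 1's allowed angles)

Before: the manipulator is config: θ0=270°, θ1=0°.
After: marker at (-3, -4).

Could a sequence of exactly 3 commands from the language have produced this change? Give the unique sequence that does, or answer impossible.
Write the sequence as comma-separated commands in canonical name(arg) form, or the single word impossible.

start: config: θ0=270°, θ1=0°
1. rotate(1, 90) → config: θ0=270°, θ1=90°
2. rotate(1, 90) → config: θ0=270°, θ1=180°
3. rotate(1, 90) → config: θ0=270°, θ1=270°
all 64 alternatives checked — unique.

rotate(1, 90), rotate(1, 90), rotate(1, 90)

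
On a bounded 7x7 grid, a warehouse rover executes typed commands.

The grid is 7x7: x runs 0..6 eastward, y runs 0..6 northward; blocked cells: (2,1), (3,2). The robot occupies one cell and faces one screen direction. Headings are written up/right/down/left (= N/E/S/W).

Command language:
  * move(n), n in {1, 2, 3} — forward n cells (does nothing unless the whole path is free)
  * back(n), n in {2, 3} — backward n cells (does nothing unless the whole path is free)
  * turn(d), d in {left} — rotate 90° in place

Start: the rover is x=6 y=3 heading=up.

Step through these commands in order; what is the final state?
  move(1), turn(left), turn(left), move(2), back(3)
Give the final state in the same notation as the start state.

x=6 y=5 heading=down

initial: x=6 y=3 heading=up
t=1 move(1) ⇒ x=6 y=4 heading=up
t=2 turn(left) ⇒ x=6 y=4 heading=left
t=3 turn(left) ⇒ x=6 y=4 heading=down
t=4 move(2) ⇒ x=6 y=2 heading=down
t=5 back(3) ⇒ x=6 y=5 heading=down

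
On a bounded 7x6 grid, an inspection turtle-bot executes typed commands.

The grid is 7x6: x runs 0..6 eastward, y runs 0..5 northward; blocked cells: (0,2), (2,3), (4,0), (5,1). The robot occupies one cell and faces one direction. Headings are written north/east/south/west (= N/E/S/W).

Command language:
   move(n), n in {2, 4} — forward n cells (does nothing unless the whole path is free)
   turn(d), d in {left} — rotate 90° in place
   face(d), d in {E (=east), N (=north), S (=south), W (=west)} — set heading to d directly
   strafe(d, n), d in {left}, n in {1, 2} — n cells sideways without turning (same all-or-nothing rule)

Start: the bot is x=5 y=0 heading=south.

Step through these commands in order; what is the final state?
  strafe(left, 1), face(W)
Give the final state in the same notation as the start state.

begin: x=5 y=0 heading=south
[1] after strafe(left, 1): x=6 y=0 heading=south
[2] after face(W): x=6 y=0 heading=west

x=6 y=0 heading=west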